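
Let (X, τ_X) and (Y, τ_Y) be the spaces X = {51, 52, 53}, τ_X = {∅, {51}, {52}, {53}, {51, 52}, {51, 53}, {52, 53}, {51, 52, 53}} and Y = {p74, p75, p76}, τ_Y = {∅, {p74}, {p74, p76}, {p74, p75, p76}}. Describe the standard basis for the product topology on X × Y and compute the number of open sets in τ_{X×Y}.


Basis B = {∅ × ∅, {51} × {p74}, {52} × {p74}, {53} × {p74}, {51} × {p74, p76}, {51, 52} × {p74}, {51, 53} × {p74}, {52} × {p74, p76}, {52, 53} × {p74}, {53} × {p74, p76}, {51} × {p74, p75, p76}, {51, 52, 53} × {p74}, {52} × {p74, p75, p76}, {53} × {p74, p75, p76}, {51, 52} × {p74, p76}, {51, 53} × {p74, p76}, {52, 53} × {p74, p76}, {51, 52} × {p74, p75, p76}, {51, 53} × {p74, p75, p76}, {51, 52, 53} × {p74, p76}, {52, 53} × {p74, p75, p76}, {51, 52, 53} × {p74, p75, p76}}; |τ_{X×Y}| = 64.

Enumerate products U × V with U ∈ τ_X, V ∈ τ_Y (deduplicated):
  ∅ × ∅ = {} (∅)
  {51} × {p74} = {(51,p74)}
  {52} × {p74} = {(52,p74)}
  {53} × {p74} = {(53,p74)}
  {51} × {p74, p76} = {(51,p74), (51,p76)}
  {51, 52} × {p74} = {(51,p74), (52,p74)}
  {51, 53} × {p74} = {(51,p74), (53,p74)}
  {52} × {p74, p76} = {(52,p74), (52,p76)}
  {52, 53} × {p74} = {(52,p74), (53,p74)}
  {53} × {p74, p76} = {(53,p74), (53,p76)}
  {51} × {p74, p75, p76} = {(51,p74), (51,p75), (51,p76)}
  {51, 52, 53} × {p74} = {(51,p74), (52,p74), (53,p74)}
  {52} × {p74, p75, p76} = {(52,p74), (52,p75), (52,p76)}
  {53} × {p74, p75, p76} = {(53,p74), (53,p75), (53,p76)}
  {51, 52} × {p74, p76} = {(51,p74), (51,p76), (52,p74), (52,p76)}
  {51, 53} × {p74, p76} = {(51,p74), (51,p76), (53,p74), (53,p76)}
  {52, 53} × {p74, p76} = {(52,p74), (52,p76), (53,p74), (53,p76)}
  {51, 52} × {p74, p75, p76} = {(51,p74), (51,p75), (51,p76), (52,p74), (52,p75), (52,p76)}
  {51, 53} × {p74, p75, p76} = {(51,p74), (51,p75), (51,p76), (53,p74), (53,p75), (53,p76)}
  {51, 52, 53} × {p74, p76} = {(51,p74), (51,p76), (52,p74), (52,p76), (53,p74), (53,p76)}
  {52, 53} × {p74, p75, p76} = {(52,p74), (52,p75), (52,p76), (53,p74), (53,p75), (53,p76)}
  {51, 52, 53} × {p74, p75, p76} = {(51,p74), (51,p75), (51,p76), (52,p74), (52,p75), (52,p76), (53,p74), (53,p75), (53,p76)}
These 22 distinct sets form the basis B.
Close under arbitrary unions to get τ_{X×Y}; counting gives |τ_{X×Y}| = 64.


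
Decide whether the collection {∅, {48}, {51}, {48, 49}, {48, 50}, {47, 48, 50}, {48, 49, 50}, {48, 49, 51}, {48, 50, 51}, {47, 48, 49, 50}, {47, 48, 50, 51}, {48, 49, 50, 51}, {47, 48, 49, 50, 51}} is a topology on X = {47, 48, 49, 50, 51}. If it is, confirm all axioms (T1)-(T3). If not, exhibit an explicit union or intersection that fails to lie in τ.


τ is NOT a topology on X.

Axiom (T1): ∅ ∈ τ? Yes; X ∈ τ? Yes.
Axiom (T2/T3): check pairwise unions and intersections of members of τ.
Counterexample for (T2): {48} ∪ {51} = {48, 51} ∉ τ. Therefore τ is NOT a topology.


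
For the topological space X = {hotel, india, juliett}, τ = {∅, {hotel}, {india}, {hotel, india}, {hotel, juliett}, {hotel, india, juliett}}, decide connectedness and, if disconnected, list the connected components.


(X, τ) is disconnected; components = [{india}, {hotel, juliett}].

Find clopen sets (U ∈ τ with X ∖ U ∈ τ):
  U = ∅, X ∖ U = {hotel, india, juliett} — both open, so U is clopen.
  U = {india}, X ∖ U = {hotel, juliett} — both open, so U is clopen.
  U = {hotel, juliett}, X ∖ U = {india} — both open, so U is clopen.
  U = {hotel, india, juliett}, X ∖ U = ∅ — both open, so U is clopen.
Nontrivial clopen(s) exist: e.g. {hotel, juliett}. So (X, τ) is disconnected.
Compute connected components by grouping points that agree on all clopens:
  component: {india}
  component: {hotel, juliett}


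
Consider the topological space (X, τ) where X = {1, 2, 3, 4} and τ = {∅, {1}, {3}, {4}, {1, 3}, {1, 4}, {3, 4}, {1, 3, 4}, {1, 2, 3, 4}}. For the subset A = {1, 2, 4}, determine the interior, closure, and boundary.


int(A) = {1, 4}, cl(A) = {1, 2, 4}, ∂A = {2}.

Closed sets in (X, τ) are complements of opens:
  closed(X, τ) = {∅, {2}, {1, 2}, {2, 3}, {2, 4}, {1, 2, 3}, {1, 2, 4}, {2, 3, 4}, {1, 2, 3, 4}}.
int(A) = ⋃ {U ∈ τ : U ⊆ A}. Opens contained in A: ∅, {1}, {4}, {1, 4}.
Taking the union of these: int(A) = {1, 4}.
cl(A) = ⋂ {C closed : A ⊆ C}. Closed sets containing A: {1, 2, 4}, {1, 2, 3, 4}.
Intersecting these: cl(A) = {1, 2, 4}.
∂A = cl(A) ∖ int(A) = {1, 2, 4} ∖ {1, 4} = {2}.


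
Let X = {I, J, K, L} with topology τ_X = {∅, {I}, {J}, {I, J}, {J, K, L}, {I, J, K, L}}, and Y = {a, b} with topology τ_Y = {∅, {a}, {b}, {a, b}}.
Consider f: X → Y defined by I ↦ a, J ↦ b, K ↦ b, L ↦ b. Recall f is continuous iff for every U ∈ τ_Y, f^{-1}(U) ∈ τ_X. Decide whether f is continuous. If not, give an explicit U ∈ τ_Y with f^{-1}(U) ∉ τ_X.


f IS continuous.

Compute f^{-1}(U) for each U ∈ τ_Y:
  U = ∅: f^{-1}(U) = ∅ ∈ τ_X ✓.
  U = {a}: f^{-1}(U) = {I} ∈ τ_X ✓.
  U = {b}: f^{-1}(U) = {J, K, L} ∈ τ_X ✓.
  U = {a, b}: f^{-1}(U) = {I, J, K, L} ∈ τ_X ✓.
Every preimage lies in τ_X, so f IS continuous.


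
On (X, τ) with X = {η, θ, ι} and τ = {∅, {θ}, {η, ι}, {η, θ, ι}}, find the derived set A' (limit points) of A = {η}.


A' = {ι}

For each x ∈ X, list the open sets U ∈ τ with x ∈ U, then check whether U ∩ (A ∖ {x}) ≠ ∅ for every such U.
  x = η: open {η, ι} ∋ x has {η, ι} ∩ (A ∖ {η}) = ∅, so x is NOT a limit point.
  x = θ: open {θ} ∋ x has {θ} ∩ (A ∖ {θ}) = ∅, so x is NOT a limit point.
  x = ι: opens ∋ x are {η, ι}, {η, θ, ι}; each meets A ∖ {ι}, so x IS a limit point.
Collecting: A' = {ι}.


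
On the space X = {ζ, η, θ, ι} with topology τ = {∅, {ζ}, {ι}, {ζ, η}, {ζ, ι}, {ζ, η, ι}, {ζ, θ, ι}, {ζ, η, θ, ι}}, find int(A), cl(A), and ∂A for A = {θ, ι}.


int(A) = {ι}, cl(A) = {θ, ι}, ∂A = {θ}.

Closed sets in (X, τ) are complements of opens:
  closed(X, τ) = {∅, {η}, {θ}, {η, θ}, {θ, ι}, {ζ, η, θ}, {η, θ, ι}, {ζ, η, θ, ι}}.
int(A) = ⋃ {U ∈ τ : U ⊆ A}. Opens contained in A: ∅, {ι}.
Taking the union of these: int(A) = {ι}.
cl(A) = ⋂ {C closed : A ⊆ C}. Closed sets containing A: {θ, ι}, {η, θ, ι}, {ζ, η, θ, ι}.
Intersecting these: cl(A) = {θ, ι}.
∂A = cl(A) ∖ int(A) = {θ, ι} ∖ {ι} = {θ}.


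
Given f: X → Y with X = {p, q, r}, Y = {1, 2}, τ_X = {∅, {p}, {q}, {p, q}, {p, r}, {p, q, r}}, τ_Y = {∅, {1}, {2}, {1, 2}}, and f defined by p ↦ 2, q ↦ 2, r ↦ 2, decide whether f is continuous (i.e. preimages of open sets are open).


f IS continuous.

Compute f^{-1}(U) for each U ∈ τ_Y:
  U = ∅: f^{-1}(U) = ∅ ∈ τ_X ✓.
  U = {1}: f^{-1}(U) = ∅ ∈ τ_X ✓.
  U = {2}: f^{-1}(U) = {p, q, r} ∈ τ_X ✓.
  U = {1, 2}: f^{-1}(U) = {p, q, r} ∈ τ_X ✓.
Every preimage lies in τ_X, so f IS continuous.


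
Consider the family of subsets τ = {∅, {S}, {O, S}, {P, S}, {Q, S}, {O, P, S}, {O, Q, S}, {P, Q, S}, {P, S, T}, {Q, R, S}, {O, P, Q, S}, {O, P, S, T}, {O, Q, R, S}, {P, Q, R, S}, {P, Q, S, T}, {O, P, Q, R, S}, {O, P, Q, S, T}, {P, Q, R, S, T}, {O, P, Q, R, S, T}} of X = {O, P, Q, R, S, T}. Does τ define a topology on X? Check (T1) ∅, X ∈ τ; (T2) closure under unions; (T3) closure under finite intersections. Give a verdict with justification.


τ IS a topology on X.

Axiom (T1): ∅ ∈ τ? Yes; X ∈ τ? Yes.
Axiom (T2/T3): check pairwise unions and intersections of members of τ.
All pairwise intersections and unions checked — each lies in τ. Therefore τ satisfies (T1), (T2), (T3): it IS a topology on X.


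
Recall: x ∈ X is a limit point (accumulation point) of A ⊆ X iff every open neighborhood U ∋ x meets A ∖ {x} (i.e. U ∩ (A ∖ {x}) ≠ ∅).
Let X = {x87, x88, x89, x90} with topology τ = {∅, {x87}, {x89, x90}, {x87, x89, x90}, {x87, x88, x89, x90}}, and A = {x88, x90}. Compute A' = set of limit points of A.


A' = {x88, x89}

For each x ∈ X, list the open sets U ∈ τ with x ∈ U, then check whether U ∩ (A ∖ {x}) ≠ ∅ for every such U.
  x = x87: open {x87} ∋ x has {x87} ∩ (A ∖ {x87}) = ∅, so x is NOT a limit point.
  x = x88: opens ∋ x are {x87, x88, x89, x90}; each meets A ∖ {x88}, so x IS a limit point.
  x = x89: opens ∋ x are {x89, x90}, {x87, x89, x90}, {x87, x88, x89, x90}; each meets A ∖ {x89}, so x IS a limit point.
  x = x90: open {x89, x90} ∋ x has {x89, x90} ∩ (A ∖ {x90}) = ∅, so x is NOT a limit point.
Collecting: A' = {x88, x89}.


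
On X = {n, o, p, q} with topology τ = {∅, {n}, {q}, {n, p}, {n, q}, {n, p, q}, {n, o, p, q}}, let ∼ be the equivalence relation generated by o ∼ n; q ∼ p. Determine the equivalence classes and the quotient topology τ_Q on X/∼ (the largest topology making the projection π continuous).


X/∼ = {[n=o], [p=q]}; |τ_Q| = 2.

Equivalence classes: [n=o], [p=q].
Quotient map π: X → X/∼ sends n ↦ [n=o], o ↦ [n=o], p ↦ [p=q], q ↦ [p=q].
For each subset V ⊆ X/∼, compute π^{-1}(V) ⊆ X and check whether π^{-1}(V) ∈ τ. V is open in τ_Q iff π^{-1}(V) ∈ τ.
  V = {}: π^{-1}(V) = ∅ ∈ τ ✓.
  V = {[n=o]}: π^{-1}(V) = {n, o} ∉ τ ✗.
  V = {[p=q]}: π^{-1}(V) = {p, q} ∉ τ ✗.
  V = {[n=o], [p=q]}: π^{-1}(V) = {n, o, p, q} ∈ τ ✓.
Open sets in the quotient: τ_Q = {{}, {[n=o], [p=q]}} (2 elements).


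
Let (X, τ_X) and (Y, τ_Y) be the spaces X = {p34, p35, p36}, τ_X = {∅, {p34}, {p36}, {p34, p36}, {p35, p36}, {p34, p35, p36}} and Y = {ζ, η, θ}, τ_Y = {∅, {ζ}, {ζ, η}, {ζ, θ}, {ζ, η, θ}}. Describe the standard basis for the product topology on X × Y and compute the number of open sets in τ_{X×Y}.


Basis B = {∅ × ∅, {p34} × {ζ}, {p36} × {ζ}, {p34} × {ζ, η}, {p34} × {ζ, θ}, {p34, p36} × {ζ}, {p35, p36} × {ζ}, {p36} × {ζ, η}, {p36} × {ζ, θ}, {p34} × {ζ, η, θ}, {p34, p35, p36} × {ζ}, {p36} × {ζ, η, θ}, {p34, p36} × {ζ, η}, {p34, p36} × {ζ, θ}, {p35, p36} × {ζ, η}, {p35, p36} × {ζ, θ}, {p34, p36} × {ζ, η, θ}, {p34, p35, p36} × {ζ, η}, {p34, p35, p36} × {ζ, θ}, {p35, p36} × {ζ, η, θ}, {p34, p35, p36} × {ζ, η, θ}}; |τ_{X×Y}| = 70.

Enumerate products U × V with U ∈ τ_X, V ∈ τ_Y (deduplicated):
  ∅ × ∅ = {} (∅)
  {p34} × {ζ} = {(p34,ζ)}
  {p36} × {ζ} = {(p36,ζ)}
  {p34} × {ζ, η} = {(p34,ζ), (p34,η)}
  {p34} × {ζ, θ} = {(p34,ζ), (p34,θ)}
  {p34, p36} × {ζ} = {(p34,ζ), (p36,ζ)}
  {p35, p36} × {ζ} = {(p35,ζ), (p36,ζ)}
  {p36} × {ζ, η} = {(p36,ζ), (p36,η)}
  {p36} × {ζ, θ} = {(p36,ζ), (p36,θ)}
  {p34} × {ζ, η, θ} = {(p34,ζ), (p34,η), (p34,θ)}
  {p34, p35, p36} × {ζ} = {(p34,ζ), (p35,ζ), (p36,ζ)}
  {p36} × {ζ, η, θ} = {(p36,ζ), (p36,η), (p36,θ)}
  {p34, p36} × {ζ, η} = {(p34,ζ), (p34,η), (p36,ζ), (p36,η)}
  {p34, p36} × {ζ, θ} = {(p34,ζ), (p34,θ), (p36,ζ), (p36,θ)}
  {p35, p36} × {ζ, η} = {(p35,ζ), (p35,η), (p36,ζ), (p36,η)}
  {p35, p36} × {ζ, θ} = {(p35,ζ), (p35,θ), (p36,ζ), (p36,θ)}
  {p34, p36} × {ζ, η, θ} = {(p34,ζ), (p34,η), (p34,θ), (p36,ζ), (p36,η), (p36,θ)}
  {p34, p35, p36} × {ζ, η} = {(p34,ζ), (p34,η), (p35,ζ), (p35,η), (p36,ζ), (p36,η)}
  {p34, p35, p36} × {ζ, θ} = {(p34,ζ), (p34,θ), (p35,ζ), (p35,θ), (p36,ζ), (p36,θ)}
  {p35, p36} × {ζ, η, θ} = {(p35,ζ), (p35,η), (p35,θ), (p36,ζ), (p36,η), (p36,θ)}
  {p34, p35, p36} × {ζ, η, θ} = {(p34,ζ), (p34,η), (p34,θ), (p35,ζ), (p35,η), (p35,θ), (p36,ζ), (p36,η), (p36,θ)}
These 21 distinct sets form the basis B.
Close under arbitrary unions to get τ_{X×Y}; counting gives |τ_{X×Y}| = 70.


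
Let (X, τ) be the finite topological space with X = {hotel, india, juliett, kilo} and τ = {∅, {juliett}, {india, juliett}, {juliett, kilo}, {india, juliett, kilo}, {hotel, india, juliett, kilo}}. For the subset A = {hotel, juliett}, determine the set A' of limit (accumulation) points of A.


A' = {hotel, india, kilo}

For each x ∈ X, list the open sets U ∈ τ with x ∈ U, then check whether U ∩ (A ∖ {x}) ≠ ∅ for every such U.
  x = hotel: opens ∋ x are {hotel, india, juliett, kilo}; each meets A ∖ {hotel}, so x IS a limit point.
  x = india: opens ∋ x are {india, juliett}, {india, juliett, kilo}, {hotel, india, juliett, kilo}; each meets A ∖ {india}, so x IS a limit point.
  x = juliett: open {juliett} ∋ x has {juliett} ∩ (A ∖ {juliett}) = ∅, so x is NOT a limit point.
  x = kilo: opens ∋ x are {juliett, kilo}, {india, juliett, kilo}, {hotel, india, juliett, kilo}; each meets A ∖ {kilo}, so x IS a limit point.
Collecting: A' = {hotel, india, kilo}.


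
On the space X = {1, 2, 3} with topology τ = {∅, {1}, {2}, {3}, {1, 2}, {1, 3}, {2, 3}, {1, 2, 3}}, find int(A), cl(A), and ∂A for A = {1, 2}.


int(A) = {1, 2}, cl(A) = {1, 2}, ∂A = ∅.

Closed sets in (X, τ) are complements of opens:
  closed(X, τ) = {∅, {1}, {2}, {3}, {1, 2}, {1, 3}, {2, 3}, {1, 2, 3}}.
int(A) = ⋃ {U ∈ τ : U ⊆ A}. Opens contained in A: ∅, {1}, {2}, {1, 2}.
Taking the union of these: int(A) = {1, 2}.
cl(A) = ⋂ {C closed : A ⊆ C}. Closed sets containing A: {1, 2}, {1, 2, 3}.
Intersecting these: cl(A) = {1, 2}.
∂A = cl(A) ∖ int(A) = {1, 2} ∖ {1, 2} = ∅.


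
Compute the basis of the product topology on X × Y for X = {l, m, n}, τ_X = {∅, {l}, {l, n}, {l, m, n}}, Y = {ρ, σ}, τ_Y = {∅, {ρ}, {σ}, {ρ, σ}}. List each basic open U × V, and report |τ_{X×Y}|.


Basis B = {∅ × ∅, {l} × {ρ}, {l} × {σ}, {l} × {ρ, σ}, {l, n} × {ρ}, {l, n} × {σ}, {l, m, n} × {ρ}, {l, m, n} × {σ}, {l, n} × {ρ, σ}, {l, m, n} × {ρ, σ}}; |τ_{X×Y}| = 16.

Enumerate products U × V with U ∈ τ_X, V ∈ τ_Y (deduplicated):
  ∅ × ∅ = {} (∅)
  {l} × {ρ} = {(l,ρ)}
  {l} × {σ} = {(l,σ)}
  {l} × {ρ, σ} = {(l,ρ), (l,σ)}
  {l, n} × {ρ} = {(l,ρ), (n,ρ)}
  {l, n} × {σ} = {(l,σ), (n,σ)}
  {l, m, n} × {ρ} = {(l,ρ), (m,ρ), (n,ρ)}
  {l, m, n} × {σ} = {(l,σ), (m,σ), (n,σ)}
  {l, n} × {ρ, σ} = {(l,ρ), (l,σ), (n,ρ), (n,σ)}
  {l, m, n} × {ρ, σ} = {(l,ρ), (l,σ), (m,ρ), (m,σ), (n,ρ), (n,σ)}
These 10 distinct sets form the basis B.
Close under arbitrary unions to get τ_{X×Y}; counting gives |τ_{X×Y}| = 16.


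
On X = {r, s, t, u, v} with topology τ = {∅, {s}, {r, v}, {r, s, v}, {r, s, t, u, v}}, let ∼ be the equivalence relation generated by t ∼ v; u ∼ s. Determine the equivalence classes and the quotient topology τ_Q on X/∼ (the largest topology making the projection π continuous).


X/∼ = {[r], [s=u], [t=v]}; |τ_Q| = 2.

Equivalence classes: [r], [s=u], [t=v].
Quotient map π: X → X/∼ sends r ↦ [r], s ↦ [s=u], t ↦ [t=v], u ↦ [s=u], v ↦ [t=v].
For each subset V ⊆ X/∼, compute π^{-1}(V) ⊆ X and check whether π^{-1}(V) ∈ τ. V is open in τ_Q iff π^{-1}(V) ∈ τ.
  V = {}: π^{-1}(V) = ∅ ∈ τ ✓.
  V = {[r]}: π^{-1}(V) = {r} ∉ τ ✗.
  V = {[s=u]}: π^{-1}(V) = {s, u} ∉ τ ✗.
  V = {[r], [s=u]}: π^{-1}(V) = {r, s, u} ∉ τ ✗.
  V = {[t=v]}: π^{-1}(V) = {t, v} ∉ τ ✗.
  V = {[r], [t=v]}: π^{-1}(V) = {r, t, v} ∉ τ ✗.
  V = {[s=u], [t=v]}: π^{-1}(V) = {s, t, u, v} ∉ τ ✗.
  V = {[r], [s=u], [t=v]}: π^{-1}(V) = {r, s, t, u, v} ∈ τ ✓.
Open sets in the quotient: τ_Q = {{}, {[r], [s=u], [t=v]}} (2 elements).


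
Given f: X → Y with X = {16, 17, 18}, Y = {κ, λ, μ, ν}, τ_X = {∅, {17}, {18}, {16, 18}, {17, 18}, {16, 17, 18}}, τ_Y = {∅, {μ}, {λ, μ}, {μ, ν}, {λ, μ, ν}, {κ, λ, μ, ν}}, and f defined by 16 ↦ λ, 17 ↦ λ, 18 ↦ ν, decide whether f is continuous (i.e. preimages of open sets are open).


f is NOT continuous.

Compute f^{-1}(U) for each U ∈ τ_Y:
  U = ∅: f^{-1}(U) = ∅ ∈ τ_X ✓.
  U = {μ}: f^{-1}(U) = ∅ ∈ τ_X ✓.
  U = {λ, μ}: f^{-1}(U) = {16, 17} ∉ τ_X ✗.
  U = {μ, ν}: f^{-1}(U) = {18} ∈ τ_X ✓.
  U = {λ, μ, ν}: f^{-1}(U) = {16, 17, 18} ∈ τ_X ✓.
  U = {κ, λ, μ, ν}: f^{-1}(U) = {16, 17, 18} ∈ τ_X ✓.
Found U = {λ, μ} with f^{-1}(U) = {16, 17} not in τ_X. Therefore f is NOT continuous.


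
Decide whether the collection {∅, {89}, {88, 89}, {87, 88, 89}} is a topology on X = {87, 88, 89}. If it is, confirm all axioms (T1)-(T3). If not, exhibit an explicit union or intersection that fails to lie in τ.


τ IS a topology on X.

Axiom (T1): ∅ ∈ τ? Yes; X ∈ τ? Yes.
Axiom (T2/T3): check pairwise unions and intersections of members of τ.
All pairwise intersections and unions checked — each lies in τ. Therefore τ satisfies (T1), (T2), (T3): it IS a topology on X.


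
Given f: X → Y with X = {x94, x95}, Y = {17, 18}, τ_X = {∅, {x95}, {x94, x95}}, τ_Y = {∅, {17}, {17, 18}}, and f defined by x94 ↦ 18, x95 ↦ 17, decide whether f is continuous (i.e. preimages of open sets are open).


f IS continuous.

Compute f^{-1}(U) for each U ∈ τ_Y:
  U = ∅: f^{-1}(U) = ∅ ∈ τ_X ✓.
  U = {17}: f^{-1}(U) = {x95} ∈ τ_X ✓.
  U = {17, 18}: f^{-1}(U) = {x94, x95} ∈ τ_X ✓.
Every preimage lies in τ_X, so f IS continuous.


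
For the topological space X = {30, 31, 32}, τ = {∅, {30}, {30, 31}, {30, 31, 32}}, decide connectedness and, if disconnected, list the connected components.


(X, τ) is connected.

Find clopen sets (U ∈ τ with X ∖ U ∈ τ):
  U = ∅, X ∖ U = {30, 31, 32} — both open, so U is clopen.
  U = {30, 31, 32}, X ∖ U = ∅ — both open, so U is clopen.
Only trivial clopens (∅ and X) exist, so (X, τ) is connected.
Compute connected components by grouping points that agree on all clopens:
  component: {30, 31, 32}


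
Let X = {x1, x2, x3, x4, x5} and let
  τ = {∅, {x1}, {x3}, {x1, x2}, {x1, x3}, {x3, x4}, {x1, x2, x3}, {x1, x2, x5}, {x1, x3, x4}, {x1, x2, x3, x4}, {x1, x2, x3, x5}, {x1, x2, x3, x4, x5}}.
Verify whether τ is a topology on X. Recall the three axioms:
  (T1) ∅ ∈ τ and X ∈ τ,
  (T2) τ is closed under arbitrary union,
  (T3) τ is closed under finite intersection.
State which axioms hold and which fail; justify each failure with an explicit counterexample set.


τ IS a topology on X.

Axiom (T1): ∅ ∈ τ? Yes; X ∈ τ? Yes.
Axiom (T2/T3): check pairwise unions and intersections of members of τ.
All pairwise intersections and unions checked — each lies in τ. Therefore τ satisfies (T1), (T2), (T3): it IS a topology on X.


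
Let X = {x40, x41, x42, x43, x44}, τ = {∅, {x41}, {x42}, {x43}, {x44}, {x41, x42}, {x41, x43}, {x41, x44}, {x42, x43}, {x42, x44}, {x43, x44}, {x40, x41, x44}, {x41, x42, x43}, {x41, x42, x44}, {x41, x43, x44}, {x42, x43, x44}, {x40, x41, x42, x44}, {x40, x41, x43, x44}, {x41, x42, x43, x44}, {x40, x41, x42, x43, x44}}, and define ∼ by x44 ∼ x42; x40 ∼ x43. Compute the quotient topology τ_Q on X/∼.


X/∼ = {[x40=x43], [x41], [x42=x44]}; |τ_Q| = 5.

Equivalence classes: [x40=x43], [x41], [x42=x44].
Quotient map π: X → X/∼ sends x40 ↦ [x40=x43], x41 ↦ [x41], x42 ↦ [x42=x44], x43 ↦ [x40=x43], x44 ↦ [x42=x44].
For each subset V ⊆ X/∼, compute π^{-1}(V) ⊆ X and check whether π^{-1}(V) ∈ τ. V is open in τ_Q iff π^{-1}(V) ∈ τ.
  V = {}: π^{-1}(V) = ∅ ∈ τ ✓.
  V = {[x40=x43]}: π^{-1}(V) = {x40, x43} ∉ τ ✗.
  V = {[x41]}: π^{-1}(V) = {x41} ∈ τ ✓.
  V = {[x40=x43], [x41]}: π^{-1}(V) = {x40, x41, x43} ∉ τ ✗.
  V = {[x42=x44]}: π^{-1}(V) = {x42, x44} ∈ τ ✓.
  V = {[x40=x43], [x42=x44]}: π^{-1}(V) = {x40, x42, x43, x44} ∉ τ ✗.
  V = {[x41], [x42=x44]}: π^{-1}(V) = {x41, x42, x44} ∈ τ ✓.
  V = {[x40=x43], [x41], [x42=x44]}: π^{-1}(V) = {x40, x41, x42, x43, x44} ∈ τ ✓.
Open sets in the quotient: τ_Q = {{}, {[x41]}, {[x42=x44]}, {[x41], [x42=x44]}, {[x40=x43], [x41], [x42=x44]}} (5 elements).


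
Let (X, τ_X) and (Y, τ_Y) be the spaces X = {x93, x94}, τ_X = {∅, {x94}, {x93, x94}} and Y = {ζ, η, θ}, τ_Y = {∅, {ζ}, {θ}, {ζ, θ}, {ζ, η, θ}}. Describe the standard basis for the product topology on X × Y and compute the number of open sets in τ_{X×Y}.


Basis B = {∅ × ∅, {x94} × {ζ}, {x94} × {θ}, {x93, x94} × {ζ}, {x93, x94} × {θ}, {x94} × {ζ, θ}, {x94} × {ζ, η, θ}, {x93, x94} × {ζ, θ}, {x93, x94} × {ζ, η, θ}}; |τ_{X×Y}| = 14.

Enumerate products U × V with U ∈ τ_X, V ∈ τ_Y (deduplicated):
  ∅ × ∅ = {} (∅)
  {x94} × {ζ} = {(x94,ζ)}
  {x94} × {θ} = {(x94,θ)}
  {x93, x94} × {ζ} = {(x93,ζ), (x94,ζ)}
  {x93, x94} × {θ} = {(x93,θ), (x94,θ)}
  {x94} × {ζ, θ} = {(x94,ζ), (x94,θ)}
  {x94} × {ζ, η, θ} = {(x94,ζ), (x94,η), (x94,θ)}
  {x93, x94} × {ζ, θ} = {(x93,ζ), (x93,θ), (x94,ζ), (x94,θ)}
  {x93, x94} × {ζ, η, θ} = {(x93,ζ), (x93,η), (x93,θ), (x94,ζ), (x94,η), (x94,θ)}
These 9 distinct sets form the basis B.
Close under arbitrary unions to get τ_{X×Y}; counting gives |τ_{X×Y}| = 14.


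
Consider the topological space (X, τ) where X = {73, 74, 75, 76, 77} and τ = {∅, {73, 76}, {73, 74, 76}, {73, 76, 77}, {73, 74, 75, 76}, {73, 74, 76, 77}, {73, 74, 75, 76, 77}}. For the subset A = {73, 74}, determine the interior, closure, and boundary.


int(A) = ∅, cl(A) = {73, 74, 75, 76, 77}, ∂A = {73, 74, 75, 76, 77}.

Closed sets in (X, τ) are complements of opens:
  closed(X, τ) = {∅, {75}, {77}, {74, 75}, {75, 77}, {74, 75, 77}, {73, 74, 75, 76, 77}}.
int(A) = ⋃ {U ∈ τ : U ⊆ A}. Opens contained in A: ∅.
Taking the union of these: int(A) = ∅.
cl(A) = ⋂ {C closed : A ⊆ C}. Closed sets containing A: {73, 74, 75, 76, 77}.
Intersecting these: cl(A) = {73, 74, 75, 76, 77}.
∂A = cl(A) ∖ int(A) = {73, 74, 75, 76, 77} ∖ ∅ = {73, 74, 75, 76, 77}.


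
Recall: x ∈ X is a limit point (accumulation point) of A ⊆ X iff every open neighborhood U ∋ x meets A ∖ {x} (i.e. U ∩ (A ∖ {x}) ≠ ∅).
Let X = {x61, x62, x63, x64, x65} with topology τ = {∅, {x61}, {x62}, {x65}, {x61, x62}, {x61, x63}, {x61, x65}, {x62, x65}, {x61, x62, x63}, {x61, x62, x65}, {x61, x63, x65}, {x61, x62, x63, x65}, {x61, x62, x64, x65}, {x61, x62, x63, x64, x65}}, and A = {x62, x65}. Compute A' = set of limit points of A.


A' = {x64}

For each x ∈ X, list the open sets U ∈ τ with x ∈ U, then check whether U ∩ (A ∖ {x}) ≠ ∅ for every such U.
  x = x61: open {x61} ∋ x has {x61} ∩ (A ∖ {x61}) = ∅, so x is NOT a limit point.
  x = x62: open {x62} ∋ x has {x62} ∩ (A ∖ {x62}) = ∅, so x is NOT a limit point.
  x = x63: open {x61, x63} ∋ x has {x61, x63} ∩ (A ∖ {x63}) = ∅, so x is NOT a limit point.
  x = x64: opens ∋ x are {x61, x62, x64, x65}, {x61, x62, x63, x64, x65}; each meets A ∖ {x64}, so x IS a limit point.
  x = x65: open {x65} ∋ x has {x65} ∩ (A ∖ {x65}) = ∅, so x is NOT a limit point.
Collecting: A' = {x64}.


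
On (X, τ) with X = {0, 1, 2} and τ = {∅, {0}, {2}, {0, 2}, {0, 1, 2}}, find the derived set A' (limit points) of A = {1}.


A' = ∅

For each x ∈ X, list the open sets U ∈ τ with x ∈ U, then check whether U ∩ (A ∖ {x}) ≠ ∅ for every such U.
  x = 0: open {0} ∋ x has {0} ∩ (A ∖ {0}) = ∅, so x is NOT a limit point.
  x = 1: open {0, 1, 2} ∋ x has {0, 1, 2} ∩ (A ∖ {1}) = ∅, so x is NOT a limit point.
  x = 2: open {2} ∋ x has {2} ∩ (A ∖ {2}) = ∅, so x is NOT a limit point.
Collecting: A' = ∅.


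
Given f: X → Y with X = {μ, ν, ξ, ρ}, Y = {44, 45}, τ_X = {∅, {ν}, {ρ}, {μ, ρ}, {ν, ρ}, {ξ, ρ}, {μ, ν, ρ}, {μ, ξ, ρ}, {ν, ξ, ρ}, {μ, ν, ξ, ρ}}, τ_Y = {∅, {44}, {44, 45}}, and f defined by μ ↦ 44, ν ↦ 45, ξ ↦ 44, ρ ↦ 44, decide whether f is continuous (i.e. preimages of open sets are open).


f IS continuous.

Compute f^{-1}(U) for each U ∈ τ_Y:
  U = ∅: f^{-1}(U) = ∅ ∈ τ_X ✓.
  U = {44}: f^{-1}(U) = {μ, ξ, ρ} ∈ τ_X ✓.
  U = {44, 45}: f^{-1}(U) = {μ, ν, ξ, ρ} ∈ τ_X ✓.
Every preimage lies in τ_X, so f IS continuous.


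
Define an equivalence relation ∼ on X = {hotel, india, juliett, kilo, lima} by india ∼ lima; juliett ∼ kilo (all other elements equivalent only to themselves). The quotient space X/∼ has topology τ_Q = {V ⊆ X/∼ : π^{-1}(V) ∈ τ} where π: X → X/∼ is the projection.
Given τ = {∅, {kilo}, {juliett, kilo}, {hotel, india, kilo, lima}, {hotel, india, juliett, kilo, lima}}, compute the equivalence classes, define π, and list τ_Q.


X/∼ = {[hotel], [india=lima], [juliett=kilo]}; |τ_Q| = 3.

Equivalence classes: [hotel], [india=lima], [juliett=kilo].
Quotient map π: X → X/∼ sends hotel ↦ [hotel], india ↦ [india=lima], juliett ↦ [juliett=kilo], kilo ↦ [juliett=kilo], lima ↦ [india=lima].
For each subset V ⊆ X/∼, compute π^{-1}(V) ⊆ X and check whether π^{-1}(V) ∈ τ. V is open in τ_Q iff π^{-1}(V) ∈ τ.
  V = {}: π^{-1}(V) = ∅ ∈ τ ✓.
  V = {[hotel]}: π^{-1}(V) = {hotel} ∉ τ ✗.
  V = {[india=lima]}: π^{-1}(V) = {india, lima} ∉ τ ✗.
  V = {[hotel], [india=lima]}: π^{-1}(V) = {hotel, india, lima} ∉ τ ✗.
  V = {[juliett=kilo]}: π^{-1}(V) = {juliett, kilo} ∈ τ ✓.
  V = {[hotel], [juliett=kilo]}: π^{-1}(V) = {hotel, juliett, kilo} ∉ τ ✗.
  V = {[india=lima], [juliett=kilo]}: π^{-1}(V) = {india, juliett, kilo, lima} ∉ τ ✗.
  V = {[hotel], [india=lima], [juliett=kilo]}: π^{-1}(V) = {hotel, india, juliett, kilo, lima} ∈ τ ✓.
Open sets in the quotient: τ_Q = {{}, {[juliett=kilo]}, {[hotel], [india=lima], [juliett=kilo]}} (3 elements).


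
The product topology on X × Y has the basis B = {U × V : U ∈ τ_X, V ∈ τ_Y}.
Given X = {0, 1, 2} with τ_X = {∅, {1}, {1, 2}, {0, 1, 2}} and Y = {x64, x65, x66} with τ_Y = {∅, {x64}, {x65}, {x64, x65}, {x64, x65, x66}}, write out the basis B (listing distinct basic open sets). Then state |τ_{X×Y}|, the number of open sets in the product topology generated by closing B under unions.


Basis B = {∅ × ∅, {1} × {x64}, {1} × {x65}, {1} × {x64, x65}, {1, 2} × {x64}, {1, 2} × {x65}, {0, 1, 2} × {x64}, {0, 1, 2} × {x65}, {1} × {x64, x65, x66}, {1, 2} × {x64, x65}, {0, 1, 2} × {x64, x65}, {1, 2} × {x64, x65, x66}, {0, 1, 2} × {x64, x65, x66}}; |τ_{X×Y}| = 30.

Enumerate products U × V with U ∈ τ_X, V ∈ τ_Y (deduplicated):
  ∅ × ∅ = {} (∅)
  {1} × {x64} = {(1,x64)}
  {1} × {x65} = {(1,x65)}
  {1} × {x64, x65} = {(1,x64), (1,x65)}
  {1, 2} × {x64} = {(1,x64), (2,x64)}
  {1, 2} × {x65} = {(1,x65), (2,x65)}
  {0, 1, 2} × {x64} = {(0,x64), (1,x64), (2,x64)}
  {0, 1, 2} × {x65} = {(0,x65), (1,x65), (2,x65)}
  {1} × {x64, x65, x66} = {(1,x64), (1,x65), (1,x66)}
  {1, 2} × {x64, x65} = {(1,x64), (1,x65), (2,x64), (2,x65)}
  {0, 1, 2} × {x64, x65} = {(0,x64), (0,x65), (1,x64), (1,x65), (2,x64), (2,x65)}
  {1, 2} × {x64, x65, x66} = {(1,x64), (1,x65), (1,x66), (2,x64), (2,x65), (2,x66)}
  {0, 1, 2} × {x64, x65, x66} = {(0,x64), (0,x65), (0,x66), (1,x64), (1,x65), (1,x66), (2,x64), (2,x65), (2,x66)}
These 13 distinct sets form the basis B.
Close under arbitrary unions to get τ_{X×Y}; counting gives |τ_{X×Y}| = 30.


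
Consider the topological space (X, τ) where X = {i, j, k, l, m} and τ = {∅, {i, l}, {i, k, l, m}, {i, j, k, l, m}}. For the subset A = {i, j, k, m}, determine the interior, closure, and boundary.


int(A) = ∅, cl(A) = {i, j, k, l, m}, ∂A = {i, j, k, l, m}.

Closed sets in (X, τ) are complements of opens:
  closed(X, τ) = {∅, {j}, {j, k, m}, {i, j, k, l, m}}.
int(A) = ⋃ {U ∈ τ : U ⊆ A}. Opens contained in A: ∅.
Taking the union of these: int(A) = ∅.
cl(A) = ⋂ {C closed : A ⊆ C}. Closed sets containing A: {i, j, k, l, m}.
Intersecting these: cl(A) = {i, j, k, l, m}.
∂A = cl(A) ∖ int(A) = {i, j, k, l, m} ∖ ∅ = {i, j, k, l, m}.


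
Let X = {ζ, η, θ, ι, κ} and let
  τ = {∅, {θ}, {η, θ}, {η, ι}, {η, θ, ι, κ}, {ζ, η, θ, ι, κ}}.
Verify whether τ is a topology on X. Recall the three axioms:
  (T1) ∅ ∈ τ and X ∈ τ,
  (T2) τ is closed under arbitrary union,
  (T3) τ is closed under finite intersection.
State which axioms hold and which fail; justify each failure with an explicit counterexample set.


τ is NOT a topology on X.

Axiom (T1): ∅ ∈ τ? Yes; X ∈ τ? Yes.
Axiom (T2/T3): check pairwise unions and intersections of members of τ.
Counterexample for (T2): {θ} ∪ {η, ι} = {η, θ, ι} ∉ τ. Therefore τ is NOT a topology.


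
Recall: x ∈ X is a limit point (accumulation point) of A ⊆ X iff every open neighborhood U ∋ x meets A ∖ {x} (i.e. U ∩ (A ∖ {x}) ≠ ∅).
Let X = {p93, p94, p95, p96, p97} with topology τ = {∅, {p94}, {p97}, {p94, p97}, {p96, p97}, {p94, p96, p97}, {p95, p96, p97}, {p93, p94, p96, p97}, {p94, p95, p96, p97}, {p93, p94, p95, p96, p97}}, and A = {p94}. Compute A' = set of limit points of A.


A' = {p93}

For each x ∈ X, list the open sets U ∈ τ with x ∈ U, then check whether U ∩ (A ∖ {x}) ≠ ∅ for every such U.
  x = p93: opens ∋ x are {p93, p94, p96, p97}, {p93, p94, p95, p96, p97}; each meets A ∖ {p93}, so x IS a limit point.
  x = p94: open {p94} ∋ x has {p94} ∩ (A ∖ {p94}) = ∅, so x is NOT a limit point.
  x = p95: open {p95, p96, p97} ∋ x has {p95, p96, p97} ∩ (A ∖ {p95}) = ∅, so x is NOT a limit point.
  x = p96: open {p96, p97} ∋ x has {p96, p97} ∩ (A ∖ {p96}) = ∅, so x is NOT a limit point.
  x = p97: open {p97} ∋ x has {p97} ∩ (A ∖ {p97}) = ∅, so x is NOT a limit point.
Collecting: A' = {p93}.


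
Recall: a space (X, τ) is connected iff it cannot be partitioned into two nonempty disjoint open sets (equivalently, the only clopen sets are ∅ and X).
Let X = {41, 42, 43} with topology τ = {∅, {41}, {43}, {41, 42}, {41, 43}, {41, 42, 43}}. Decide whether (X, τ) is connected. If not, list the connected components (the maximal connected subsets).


(X, τ) is disconnected; components = [{43}, {41, 42}].

Find clopen sets (U ∈ τ with X ∖ U ∈ τ):
  U = ∅, X ∖ U = {41, 42, 43} — both open, so U is clopen.
  U = {43}, X ∖ U = {41, 42} — both open, so U is clopen.
  U = {41, 42}, X ∖ U = {43} — both open, so U is clopen.
  U = {41, 42, 43}, X ∖ U = ∅ — both open, so U is clopen.
Nontrivial clopen(s) exist: e.g. {43}. So (X, τ) is disconnected.
Compute connected components by grouping points that agree on all clopens:
  component: {43}
  component: {41, 42}


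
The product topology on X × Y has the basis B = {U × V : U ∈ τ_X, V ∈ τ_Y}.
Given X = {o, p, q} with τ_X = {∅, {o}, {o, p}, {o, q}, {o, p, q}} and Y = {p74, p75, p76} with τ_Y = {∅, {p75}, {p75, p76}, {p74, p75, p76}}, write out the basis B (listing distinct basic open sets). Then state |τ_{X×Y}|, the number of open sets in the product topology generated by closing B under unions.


Basis B = {∅ × ∅, {o} × {p75}, {o} × {p75, p76}, {o, p} × {p75}, {o, q} × {p75}, {o} × {p74, p75, p76}, {o, p, q} × {p75}, {o, p} × {p75, p76}, {o, q} × {p75, p76}, {o, p} × {p74, p75, p76}, {o, q} × {p74, p75, p76}, {o, p, q} × {p75, p76}, {o, p, q} × {p74, p75, p76}}; |τ_{X×Y}| = 30.

Enumerate products U × V with U ∈ τ_X, V ∈ τ_Y (deduplicated):
  ∅ × ∅ = {} (∅)
  {o} × {p75} = {(o,p75)}
  {o} × {p75, p76} = {(o,p75), (o,p76)}
  {o, p} × {p75} = {(o,p75), (p,p75)}
  {o, q} × {p75} = {(o,p75), (q,p75)}
  {o} × {p74, p75, p76} = {(o,p74), (o,p75), (o,p76)}
  {o, p, q} × {p75} = {(o,p75), (p,p75), (q,p75)}
  {o, p} × {p75, p76} = {(o,p75), (o,p76), (p,p75), (p,p76)}
  {o, q} × {p75, p76} = {(o,p75), (o,p76), (q,p75), (q,p76)}
  {o, p} × {p74, p75, p76} = {(o,p74), (o,p75), (o,p76), (p,p74), (p,p75), (p,p76)}
  {o, q} × {p74, p75, p76} = {(o,p74), (o,p75), (o,p76), (q,p74), (q,p75), (q,p76)}
  {o, p, q} × {p75, p76} = {(o,p75), (o,p76), (p,p75), (p,p76), (q,p75), (q,p76)}
  {o, p, q} × {p74, p75, p76} = {(o,p74), (o,p75), (o,p76), (p,p74), (p,p75), (p,p76), (q,p74), (q,p75), (q,p76)}
These 13 distinct sets form the basis B.
Close under arbitrary unions to get τ_{X×Y}; counting gives |τ_{X×Y}| = 30.


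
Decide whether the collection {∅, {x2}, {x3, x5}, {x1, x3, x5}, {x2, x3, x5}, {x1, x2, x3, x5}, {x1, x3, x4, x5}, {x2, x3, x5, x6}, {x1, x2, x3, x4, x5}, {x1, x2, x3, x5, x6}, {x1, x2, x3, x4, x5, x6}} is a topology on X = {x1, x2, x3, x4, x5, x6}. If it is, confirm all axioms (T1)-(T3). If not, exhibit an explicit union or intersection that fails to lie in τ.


τ IS a topology on X.

Axiom (T1): ∅ ∈ τ? Yes; X ∈ τ? Yes.
Axiom (T2/T3): check pairwise unions and intersections of members of τ.
All pairwise intersections and unions checked — each lies in τ. Therefore τ satisfies (T1), (T2), (T3): it IS a topology on X.


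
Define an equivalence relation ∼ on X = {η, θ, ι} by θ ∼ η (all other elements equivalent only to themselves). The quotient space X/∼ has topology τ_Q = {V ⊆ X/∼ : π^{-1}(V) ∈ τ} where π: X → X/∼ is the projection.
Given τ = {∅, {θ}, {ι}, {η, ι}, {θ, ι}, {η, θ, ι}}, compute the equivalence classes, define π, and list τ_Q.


X/∼ = {[η=θ], [ι]}; |τ_Q| = 3.

Equivalence classes: [η=θ], [ι].
Quotient map π: X → X/∼ sends η ↦ [η=θ], θ ↦ [η=θ], ι ↦ [ι].
For each subset V ⊆ X/∼, compute π^{-1}(V) ⊆ X and check whether π^{-1}(V) ∈ τ. V is open in τ_Q iff π^{-1}(V) ∈ τ.
  V = {}: π^{-1}(V) = ∅ ∈ τ ✓.
  V = {[η=θ]}: π^{-1}(V) = {η, θ} ∉ τ ✗.
  V = {[ι]}: π^{-1}(V) = {ι} ∈ τ ✓.
  V = {[η=θ], [ι]}: π^{-1}(V) = {η, θ, ι} ∈ τ ✓.
Open sets in the quotient: τ_Q = {{}, {[ι]}, {[η=θ], [ι]}} (3 elements).


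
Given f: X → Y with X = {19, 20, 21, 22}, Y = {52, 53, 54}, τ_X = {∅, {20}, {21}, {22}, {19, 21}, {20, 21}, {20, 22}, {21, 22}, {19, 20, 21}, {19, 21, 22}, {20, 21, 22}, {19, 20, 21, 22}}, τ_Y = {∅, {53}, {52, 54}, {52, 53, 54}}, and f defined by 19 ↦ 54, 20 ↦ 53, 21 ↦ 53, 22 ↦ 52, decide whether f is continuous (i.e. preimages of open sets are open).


f is NOT continuous.

Compute f^{-1}(U) for each U ∈ τ_Y:
  U = ∅: f^{-1}(U) = ∅ ∈ τ_X ✓.
  U = {53}: f^{-1}(U) = {20, 21} ∈ τ_X ✓.
  U = {52, 54}: f^{-1}(U) = {19, 22} ∉ τ_X ✗.
  U = {52, 53, 54}: f^{-1}(U) = {19, 20, 21, 22} ∈ τ_X ✓.
Found U = {52, 54} with f^{-1}(U) = {19, 22} not in τ_X. Therefore f is NOT continuous.


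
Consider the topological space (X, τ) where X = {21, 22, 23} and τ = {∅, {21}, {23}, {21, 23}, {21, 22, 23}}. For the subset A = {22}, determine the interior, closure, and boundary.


int(A) = ∅, cl(A) = {22}, ∂A = {22}.

Closed sets in (X, τ) are complements of opens:
  closed(X, τ) = {∅, {22}, {21, 22}, {22, 23}, {21, 22, 23}}.
int(A) = ⋃ {U ∈ τ : U ⊆ A}. Opens contained in A: ∅.
Taking the union of these: int(A) = ∅.
cl(A) = ⋂ {C closed : A ⊆ C}. Closed sets containing A: {22}, {21, 22}, {22, 23}, {21, 22, 23}.
Intersecting these: cl(A) = {22}.
∂A = cl(A) ∖ int(A) = {22} ∖ ∅ = {22}.


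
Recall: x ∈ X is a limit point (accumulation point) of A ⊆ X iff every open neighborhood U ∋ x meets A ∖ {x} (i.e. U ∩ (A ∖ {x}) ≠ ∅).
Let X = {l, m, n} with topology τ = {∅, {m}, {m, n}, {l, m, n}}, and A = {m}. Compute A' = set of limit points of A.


A' = {l, n}

For each x ∈ X, list the open sets U ∈ τ with x ∈ U, then check whether U ∩ (A ∖ {x}) ≠ ∅ for every such U.
  x = l: opens ∋ x are {l, m, n}; each meets A ∖ {l}, so x IS a limit point.
  x = m: open {m} ∋ x has {m} ∩ (A ∖ {m}) = ∅, so x is NOT a limit point.
  x = n: opens ∋ x are {m, n}, {l, m, n}; each meets A ∖ {n}, so x IS a limit point.
Collecting: A' = {l, n}.


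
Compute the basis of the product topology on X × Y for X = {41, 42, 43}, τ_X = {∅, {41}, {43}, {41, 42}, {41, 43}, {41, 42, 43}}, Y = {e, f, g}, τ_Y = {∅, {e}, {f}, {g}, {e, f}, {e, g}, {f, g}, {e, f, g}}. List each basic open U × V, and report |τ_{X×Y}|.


Basis B = {∅ × ∅, {41} × {e}, {41} × {f}, {41} × {g}, {43} × {e}, {43} × {f}, {43} × {g}, {41} × {e, f}, {41} × {e, g}, {41, 42} × {e}, {41, 43} × {e}, {41} × {f, g}, {41, 42} × {f}, {41, 43} × {f}, {41, 42} × {g}, {41, 43} × {g}, {43} × {e, f}, {43} × {e, g}, {43} × {f, g}, {41} × {e, f, g}, {41, 42, 43} × {e}, {41, 42, 43} × {f}, {41, 42, 43} × {g}, {43} × {e, f, g}, {41, 42} × {e, f}, {41, 43} × {e, f}, {41, 42} × {e, g}, {41, 43} × {e, g}, {41, 42} × {f, g}, {41, 43} × {f, g}, {41, 42} × {e, f, g}, {41, 43} × {e, f, g}, {41, 42, 43} × {e, f}, {41, 42, 43} × {e, g}, {41, 42, 43} × {f, g}, {41, 42, 43} × {e, f, g}}; |τ_{X×Y}| = 216.

Enumerate products U × V with U ∈ τ_X, V ∈ τ_Y (deduplicated):
  ∅ × ∅ = {} (∅)
  {41} × {e} = {(41,e)}
  {41} × {f} = {(41,f)}
  {41} × {g} = {(41,g)}
  {43} × {e} = {(43,e)}
  {43} × {f} = {(43,f)}
  {43} × {g} = {(43,g)}
  {41} × {e, f} = {(41,e), (41,f)}
  {41} × {e, g} = {(41,e), (41,g)}
  {41, 42} × {e} = {(41,e), (42,e)}
  {41, 43} × {e} = {(41,e), (43,e)}
  {41} × {f, g} = {(41,f), (41,g)}
  {41, 42} × {f} = {(41,f), (42,f)}
  {41, 43} × {f} = {(41,f), (43,f)}
  {41, 42} × {g} = {(41,g), (42,g)}
  {41, 43} × {g} = {(41,g), (43,g)}
  {43} × {e, f} = {(43,e), (43,f)}
  {43} × {e, g} = {(43,e), (43,g)}
  {43} × {f, g} = {(43,f), (43,g)}
  {41} × {e, f, g} = {(41,e), (41,f), (41,g)}
  {41, 42, 43} × {e} = {(41,e), (42,e), (43,e)}
  {41, 42, 43} × {f} = {(41,f), (42,f), (43,f)}
  {41, 42, 43} × {g} = {(41,g), (42,g), (43,g)}
  {43} × {e, f, g} = {(43,e), (43,f), (43,g)}
  {41, 42} × {e, f} = {(41,e), (41,f), (42,e), (42,f)}
  {41, 43} × {e, f} = {(41,e), (41,f), (43,e), (43,f)}
  {41, 42} × {e, g} = {(41,e), (41,g), (42,e), (42,g)}
  {41, 43} × {e, g} = {(41,e), (41,g), (43,e), (43,g)}
  {41, 42} × {f, g} = {(41,f), (41,g), (42,f), (42,g)}
  {41, 43} × {f, g} = {(41,f), (41,g), (43,f), (43,g)}
  {41, 42} × {e, f, g} = {(41,e), (41,f), (41,g), (42,e), (42,f), (42,g)}
  {41, 43} × {e, f, g} = {(41,e), (41,f), (41,g), (43,e), (43,f), (43,g)}
  {41, 42, 43} × {e, f} = {(41,e), (41,f), (42,e), (42,f), (43,e), (43,f)}
  {41, 42, 43} × {e, g} = {(41,e), (41,g), (42,e), (42,g), (43,e), (43,g)}
  {41, 42, 43} × {f, g} = {(41,f), (41,g), (42,f), (42,g), (43,f), (43,g)}
  {41, 42, 43} × {e, f, g} = {(41,e), (41,f), (41,g), (42,e), (42,f), (42,g), (43,e), (43,f), (43,g)}
These 36 distinct sets form the basis B.
Close under arbitrary unions to get τ_{X×Y}; counting gives |τ_{X×Y}| = 216.


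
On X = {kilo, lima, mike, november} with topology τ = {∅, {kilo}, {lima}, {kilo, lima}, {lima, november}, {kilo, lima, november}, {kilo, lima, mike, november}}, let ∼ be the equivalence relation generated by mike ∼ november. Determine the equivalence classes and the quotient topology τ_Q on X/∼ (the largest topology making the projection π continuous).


X/∼ = {[kilo], [lima], [mike=november]}; |τ_Q| = 5.

Equivalence classes: [kilo], [lima], [mike=november].
Quotient map π: X → X/∼ sends kilo ↦ [kilo], lima ↦ [lima], mike ↦ [mike=november], november ↦ [mike=november].
For each subset V ⊆ X/∼, compute π^{-1}(V) ⊆ X and check whether π^{-1}(V) ∈ τ. V is open in τ_Q iff π^{-1}(V) ∈ τ.
  V = {}: π^{-1}(V) = ∅ ∈ τ ✓.
  V = {[kilo]}: π^{-1}(V) = {kilo} ∈ τ ✓.
  V = {[lima]}: π^{-1}(V) = {lima} ∈ τ ✓.
  V = {[kilo], [lima]}: π^{-1}(V) = {kilo, lima} ∈ τ ✓.
  V = {[mike=november]}: π^{-1}(V) = {mike, november} ∉ τ ✗.
  V = {[kilo], [mike=november]}: π^{-1}(V) = {kilo, mike, november} ∉ τ ✗.
  V = {[lima], [mike=november]}: π^{-1}(V) = {lima, mike, november} ∉ τ ✗.
  V = {[kilo], [lima], [mike=november]}: π^{-1}(V) = {kilo, lima, mike, november} ∈ τ ✓.
Open sets in the quotient: τ_Q = {{}, {[kilo]}, {[lima]}, {[kilo], [lima]}, {[kilo], [lima], [mike=november]}} (5 elements).


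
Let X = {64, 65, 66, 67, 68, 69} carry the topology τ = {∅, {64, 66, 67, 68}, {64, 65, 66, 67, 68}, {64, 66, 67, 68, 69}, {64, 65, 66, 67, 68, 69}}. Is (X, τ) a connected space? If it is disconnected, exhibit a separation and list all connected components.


(X, τ) is connected.

Find clopen sets (U ∈ τ with X ∖ U ∈ τ):
  U = ∅, X ∖ U = {64, 65, 66, 67, 68, 69} — both open, so U is clopen.
  U = {64, 65, 66, 67, 68, 69}, X ∖ U = ∅ — both open, so U is clopen.
Only trivial clopens (∅ and X) exist, so (X, τ) is connected.
Compute connected components by grouping points that agree on all clopens:
  component: {64, 65, 66, 67, 68, 69}
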